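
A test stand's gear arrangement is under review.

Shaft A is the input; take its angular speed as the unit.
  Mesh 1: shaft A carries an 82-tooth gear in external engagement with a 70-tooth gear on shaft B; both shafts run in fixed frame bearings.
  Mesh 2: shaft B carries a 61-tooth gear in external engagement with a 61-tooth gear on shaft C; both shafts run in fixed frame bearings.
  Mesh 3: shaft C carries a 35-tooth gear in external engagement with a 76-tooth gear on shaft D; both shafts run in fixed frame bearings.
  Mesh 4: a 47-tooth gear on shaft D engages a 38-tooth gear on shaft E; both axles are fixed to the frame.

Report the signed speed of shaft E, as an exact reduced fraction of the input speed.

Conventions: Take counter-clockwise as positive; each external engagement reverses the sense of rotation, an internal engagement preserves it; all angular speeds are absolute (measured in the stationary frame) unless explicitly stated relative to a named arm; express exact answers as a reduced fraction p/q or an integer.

1927/2888

4-mesh fixed-axis compound train (all bearings frame-fixed)
mesh 1 [82T→70T]: |ω|/ω_in = 1×82/70 = 41/35, sense flips to −
mesh 2 [61T→61T]: |ω|/ω_in = (41/35)×61/61 = 41/35, sense flips to +
mesh 3 [35T→76T]: |ω|/ω_in = (41/35)×35/76 = 41/76, sense flips to −
mesh 4 [47T→38T]: |ω|/ω_in = (41/76)×47/38 = 1927/2888, sense flips to +
signed output speed (× input speed) = 1927/2888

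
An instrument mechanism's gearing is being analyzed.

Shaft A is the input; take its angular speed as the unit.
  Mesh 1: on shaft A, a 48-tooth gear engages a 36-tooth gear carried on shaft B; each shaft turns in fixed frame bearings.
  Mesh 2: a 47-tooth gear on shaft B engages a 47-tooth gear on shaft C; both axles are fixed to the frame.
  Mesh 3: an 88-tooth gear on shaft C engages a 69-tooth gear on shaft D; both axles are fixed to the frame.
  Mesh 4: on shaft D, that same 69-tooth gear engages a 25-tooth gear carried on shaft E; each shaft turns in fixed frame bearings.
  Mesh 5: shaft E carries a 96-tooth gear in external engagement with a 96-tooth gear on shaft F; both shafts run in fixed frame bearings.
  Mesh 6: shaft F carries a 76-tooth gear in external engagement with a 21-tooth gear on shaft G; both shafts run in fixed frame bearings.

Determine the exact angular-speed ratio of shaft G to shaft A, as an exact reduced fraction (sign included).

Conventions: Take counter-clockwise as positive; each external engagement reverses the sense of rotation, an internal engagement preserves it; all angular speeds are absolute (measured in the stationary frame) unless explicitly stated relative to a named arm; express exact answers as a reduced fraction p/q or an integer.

class = fixed-axis compound train [6 meshes; 6 ratios multiply, 6 sense flips]
mesh 1 [48T→36T]: running ratio 4/3, sense −
mesh 2 [47T→47T]: running ratio 4/3, sense +
mesh 3 [88T→69T]: running ratio 352/207, sense −
mesh 4 [69T→25T]: running ratio 352/75, sense +
mesh 5 [96T→96T]: running ratio 352/75, sense −
mesh 6 [76T→21T]: running ratio 26752/1575, sense +
ω_out/ω_in = 26752/1575

26752/1575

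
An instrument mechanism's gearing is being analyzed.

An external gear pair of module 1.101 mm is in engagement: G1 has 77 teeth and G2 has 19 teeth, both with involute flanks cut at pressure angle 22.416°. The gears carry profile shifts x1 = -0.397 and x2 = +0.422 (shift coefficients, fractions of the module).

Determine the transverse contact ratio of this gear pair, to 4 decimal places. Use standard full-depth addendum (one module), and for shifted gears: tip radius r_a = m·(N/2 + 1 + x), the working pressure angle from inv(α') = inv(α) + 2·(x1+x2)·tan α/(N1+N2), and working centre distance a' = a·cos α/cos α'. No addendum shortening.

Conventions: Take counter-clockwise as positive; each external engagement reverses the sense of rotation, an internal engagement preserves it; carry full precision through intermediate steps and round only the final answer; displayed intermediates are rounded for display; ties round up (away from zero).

class = single-mesh tooth geometry [involute pair 77T × 19T, m = 1.101]
base radii: r_b1 = 39.185607, r_b2 = 9.669176
tip radii: r_a1 = 43.052403, r_a2 = 12.025122
inv(α') = inv(22.416°) + 2·(-0.397+0.422)·tan α/(77+19) = 0.02147883  ⇒  α' = 22.48809°
a' = a·cos α / cos α' = 52.8480·cos 22.416°/cos 22.48809° = 52.875483
action lengths: √(r_a1²−r_b1²) = 17.832487, √(r_a2²−r_b2²) = 7.149168
base pitch p_b = π·m·cos α = 3.197538
CR = (17.832487 + 7.149168 − 52.875483·sin 22.48809°)/3.197538 = 1.487783
contact ratio ≈ 1.4878

1.4878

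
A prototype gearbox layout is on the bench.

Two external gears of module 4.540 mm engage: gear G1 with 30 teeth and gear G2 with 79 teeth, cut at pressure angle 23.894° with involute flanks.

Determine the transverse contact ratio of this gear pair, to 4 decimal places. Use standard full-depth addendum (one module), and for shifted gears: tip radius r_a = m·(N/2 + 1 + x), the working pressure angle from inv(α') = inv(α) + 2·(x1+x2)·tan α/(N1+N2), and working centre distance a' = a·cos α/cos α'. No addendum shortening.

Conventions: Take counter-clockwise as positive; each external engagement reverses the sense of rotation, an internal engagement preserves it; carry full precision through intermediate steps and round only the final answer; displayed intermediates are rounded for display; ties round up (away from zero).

1.5652

recognized (one external pair, fixed centres): single-mesh tooth geometry, m = 4.540, N1 = 30, N2 = 79
base radii: r_b1 = 62.263583, r_b2 = 163.960769
tip radii: r_a1 = 72.640000, r_a2 = 183.870000
no profile shift: α' = α, a' = a
action lengths: √(r_a1²−r_b1²) = 37.414112, √(r_a2²−r_b2²) = 83.216844
base pitch p_b = π·m·cos α = 13.040454
CR = (37.414112 + 83.216844 − 247.430000·sin 23.89400°)/13.040454 = 1.565165
contact ratio ≈ 1.5652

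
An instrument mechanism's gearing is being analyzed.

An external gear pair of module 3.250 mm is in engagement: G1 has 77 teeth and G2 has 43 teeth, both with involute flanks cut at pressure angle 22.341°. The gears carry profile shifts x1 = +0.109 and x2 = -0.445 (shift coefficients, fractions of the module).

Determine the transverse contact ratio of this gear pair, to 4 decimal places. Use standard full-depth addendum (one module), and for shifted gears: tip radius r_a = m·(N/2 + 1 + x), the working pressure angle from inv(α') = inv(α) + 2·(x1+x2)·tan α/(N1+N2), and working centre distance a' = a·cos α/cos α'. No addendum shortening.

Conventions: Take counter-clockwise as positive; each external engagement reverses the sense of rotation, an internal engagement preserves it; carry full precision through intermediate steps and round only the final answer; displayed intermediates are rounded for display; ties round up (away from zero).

topology: single-mesh involute geometry — m = 3.250, 77T/43T pair
base radii: r_b1 = 115.732861, r_b2 = 64.630039
tip radii: r_a1 = 128.729250, r_a2 = 71.678750
inv(α') = inv(22.341°) + 2·(+0.109-0.445)·tan α/(77+43) = 0.01874067  ⇒  α' = 21.52802°
a' = a·cos α / cos α' = 195.0000·cos 22.341°/cos 21.52802° = 193.888932
action lengths: √(r_a1²−r_b1²) = 56.365989, √(r_a2²−r_b2²) = 30.996794
base pitch p_b = π·m·cos α = 9.443779
CR = (56.365989 + 30.996794 − 193.888932·sin 21.52802°)/9.443779 = 1.716903
contact ratio ≈ 1.7169

1.7169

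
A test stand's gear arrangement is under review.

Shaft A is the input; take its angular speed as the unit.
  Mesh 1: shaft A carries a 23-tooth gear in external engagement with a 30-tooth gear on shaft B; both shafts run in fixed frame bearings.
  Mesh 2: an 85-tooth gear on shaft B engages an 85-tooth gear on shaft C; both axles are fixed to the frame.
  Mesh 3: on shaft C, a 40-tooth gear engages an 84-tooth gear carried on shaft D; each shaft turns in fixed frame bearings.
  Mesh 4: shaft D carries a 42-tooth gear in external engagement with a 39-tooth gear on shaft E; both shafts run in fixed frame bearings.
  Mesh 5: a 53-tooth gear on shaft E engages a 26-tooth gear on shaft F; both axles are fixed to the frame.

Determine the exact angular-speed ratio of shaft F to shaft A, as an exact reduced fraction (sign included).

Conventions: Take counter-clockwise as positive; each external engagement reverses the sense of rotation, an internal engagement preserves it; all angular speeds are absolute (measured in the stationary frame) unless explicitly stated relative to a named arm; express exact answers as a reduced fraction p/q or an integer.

-1219/1521

class = fixed-axis compound train [5 meshes; 5 ratios multiply, 5 sense flips]
mesh 1 [23T→30T]: running ratio 23/30, sense −
mesh 2 [85T→85T]: running ratio 23/30, sense +
mesh 3 [40T→84T]: running ratio 23/63, sense −
mesh 4 [42T→39T]: running ratio 46/117, sense +
mesh 5 [53T→26T]: running ratio 1219/1521, sense −
ω_out/ω_in = -1219/1521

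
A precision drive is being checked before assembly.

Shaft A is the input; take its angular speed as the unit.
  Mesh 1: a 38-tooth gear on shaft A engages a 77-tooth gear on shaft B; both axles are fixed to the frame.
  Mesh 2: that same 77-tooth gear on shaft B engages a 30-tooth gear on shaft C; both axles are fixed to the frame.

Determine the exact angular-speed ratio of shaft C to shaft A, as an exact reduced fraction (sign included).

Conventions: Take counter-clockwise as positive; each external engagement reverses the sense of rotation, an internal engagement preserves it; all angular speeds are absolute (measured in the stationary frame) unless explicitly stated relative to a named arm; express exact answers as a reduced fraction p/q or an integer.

19/15

class = fixed-axis compound train [2 meshes; 2 ratios multiply, 2 sense flips]
mesh 1 [38T→77T]: running ratio 38/77, sense −
mesh 2 [77T→30T]: running ratio 19/15, sense +
ω_out/ω_in = 19/15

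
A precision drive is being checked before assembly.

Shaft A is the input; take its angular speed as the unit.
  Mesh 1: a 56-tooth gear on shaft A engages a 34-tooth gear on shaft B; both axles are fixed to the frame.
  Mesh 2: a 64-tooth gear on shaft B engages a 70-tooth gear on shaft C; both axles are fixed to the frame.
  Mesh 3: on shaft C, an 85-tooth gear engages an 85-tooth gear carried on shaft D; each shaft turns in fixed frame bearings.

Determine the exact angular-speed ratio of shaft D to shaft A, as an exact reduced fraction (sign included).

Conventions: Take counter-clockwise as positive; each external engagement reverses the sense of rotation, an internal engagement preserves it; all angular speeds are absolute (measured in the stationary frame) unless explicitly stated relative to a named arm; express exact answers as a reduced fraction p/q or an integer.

-128/85

class = fixed-axis compound train [3 meshes; 3 ratios multiply, 3 sense flips]
mesh 1 [56T→34T]: running ratio 28/17, sense −
mesh 2 [64T→70T]: running ratio 128/85, sense +
mesh 3 [85T→85T]: running ratio 128/85, sense −
ω_out/ω_in = -128/85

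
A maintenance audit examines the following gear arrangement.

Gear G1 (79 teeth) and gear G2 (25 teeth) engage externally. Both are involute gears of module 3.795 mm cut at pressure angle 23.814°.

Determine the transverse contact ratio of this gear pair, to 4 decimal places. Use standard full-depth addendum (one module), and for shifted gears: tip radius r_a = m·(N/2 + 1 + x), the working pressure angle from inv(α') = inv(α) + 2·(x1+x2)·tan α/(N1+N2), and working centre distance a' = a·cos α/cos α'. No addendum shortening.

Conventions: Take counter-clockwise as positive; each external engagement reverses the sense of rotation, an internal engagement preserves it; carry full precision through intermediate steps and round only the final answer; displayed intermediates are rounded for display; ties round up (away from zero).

1.5532

single-mesh involute tooth geometry (79T engaging 25T at module 3.795)
base radii: r_b1 = 137.139956, r_b2 = 43.398720
tip radii: r_a1 = 153.697500, r_a2 = 51.232500
no profile shift: α' = α, a' = a
action lengths: √(r_a1²−r_b1²) = 69.394192, √(r_a2²−r_b2²) = 27.227195
base pitch p_b = π·m·cos α = 10.907288
CR = (69.394192 + 27.227195 − 197.340000·sin 23.81400°)/10.907288 = 1.553240
contact ratio ≈ 1.5532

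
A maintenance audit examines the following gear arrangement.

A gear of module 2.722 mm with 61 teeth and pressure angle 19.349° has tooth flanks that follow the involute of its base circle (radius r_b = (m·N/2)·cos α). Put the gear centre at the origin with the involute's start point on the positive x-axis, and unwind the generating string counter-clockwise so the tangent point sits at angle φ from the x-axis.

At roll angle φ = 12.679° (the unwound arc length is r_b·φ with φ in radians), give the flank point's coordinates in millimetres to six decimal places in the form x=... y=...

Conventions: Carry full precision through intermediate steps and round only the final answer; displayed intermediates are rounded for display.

single-mesh involute tooth geometry (61T wheel at module 2.722)
pitch radius r_p = m·N/2 = 2.722·61/2 = 83.021000
base radius r_b = r_p·cos α = 83.021000·cos 19.349° = 78.331803
roll angle φ = 12.679° = 0.22129030 rad
x = r_b·(cos φ + φ·sin φ) = 80.226318
y = r_b·(sin φ − φ·cos φ) = 0.281563

x=80.226318 y=0.281563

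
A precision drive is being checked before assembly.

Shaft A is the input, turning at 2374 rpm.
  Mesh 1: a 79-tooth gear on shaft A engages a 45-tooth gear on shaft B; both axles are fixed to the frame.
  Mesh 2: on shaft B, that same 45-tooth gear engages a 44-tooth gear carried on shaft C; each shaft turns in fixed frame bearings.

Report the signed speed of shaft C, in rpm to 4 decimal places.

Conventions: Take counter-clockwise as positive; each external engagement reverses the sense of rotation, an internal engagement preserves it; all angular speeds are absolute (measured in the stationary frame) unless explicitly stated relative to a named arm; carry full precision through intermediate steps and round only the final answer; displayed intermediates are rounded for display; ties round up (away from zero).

2-mesh fixed-axis compound train (all bearings frame-fixed)
mesh 1 [79T→45T]: ω = 2374.0000×79/45 = 4167.6889 rpm, sense flips to −
mesh 2 [45T→44T]: ω = 4167.6889×45/44 = 4262.4091 rpm, sense flips to +
signed output speed = +4262.4091 rpm

+4262.4091 rpm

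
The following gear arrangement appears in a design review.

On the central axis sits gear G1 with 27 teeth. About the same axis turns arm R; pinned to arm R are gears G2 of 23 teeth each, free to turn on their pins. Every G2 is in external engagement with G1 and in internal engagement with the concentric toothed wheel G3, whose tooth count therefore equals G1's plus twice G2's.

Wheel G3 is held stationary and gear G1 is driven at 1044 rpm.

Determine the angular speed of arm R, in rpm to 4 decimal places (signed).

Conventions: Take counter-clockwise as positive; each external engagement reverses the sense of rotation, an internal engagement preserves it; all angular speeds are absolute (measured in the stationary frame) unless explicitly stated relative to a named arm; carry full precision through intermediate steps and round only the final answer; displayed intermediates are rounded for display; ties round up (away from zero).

topology: planetary set — G1 27T / G2 23T / G3 73T, arm = carrier (Willis)
normalise by the input: solve with ω_sun = 1, then scale by 1044 rpm
ring teeth: 27 + 2·23 = 73
27(ω_sun−ω_arm) = −73(ω_ring−ω_arm),  ω_ring = 0, ω_sun = 1
27(1−ω_arm) = −73(0−ω_arm)  ⇒  100·ω_arm = 27  ⇒  ω_arm = 27/100
scale: ω_arm = 27/100 × 1044 rpm = +281.8800 rpm

+281.8800 rpm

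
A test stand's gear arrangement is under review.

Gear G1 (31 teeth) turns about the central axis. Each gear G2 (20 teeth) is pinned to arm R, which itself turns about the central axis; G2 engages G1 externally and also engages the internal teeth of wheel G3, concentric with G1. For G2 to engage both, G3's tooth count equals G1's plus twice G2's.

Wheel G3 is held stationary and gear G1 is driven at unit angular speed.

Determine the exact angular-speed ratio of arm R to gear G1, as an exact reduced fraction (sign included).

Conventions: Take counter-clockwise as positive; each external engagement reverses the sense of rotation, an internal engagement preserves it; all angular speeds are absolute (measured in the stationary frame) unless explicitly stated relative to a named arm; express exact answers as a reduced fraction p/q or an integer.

planetary set (31T centre, 20T on arm, 71T internal) — Willis relation
ring teeth: 31 + 2·20 = 71
31(ω_sun−ω_arm) = −71(ω_ring−ω_arm),  ω_ring = 0, ω_sun = 1
31(1−ω_arm) = −71(0−ω_arm)  ⇒  102·ω_arm = 31  ⇒  ω_arm = 31/102
ω_out/ω_in = 31/102

31/102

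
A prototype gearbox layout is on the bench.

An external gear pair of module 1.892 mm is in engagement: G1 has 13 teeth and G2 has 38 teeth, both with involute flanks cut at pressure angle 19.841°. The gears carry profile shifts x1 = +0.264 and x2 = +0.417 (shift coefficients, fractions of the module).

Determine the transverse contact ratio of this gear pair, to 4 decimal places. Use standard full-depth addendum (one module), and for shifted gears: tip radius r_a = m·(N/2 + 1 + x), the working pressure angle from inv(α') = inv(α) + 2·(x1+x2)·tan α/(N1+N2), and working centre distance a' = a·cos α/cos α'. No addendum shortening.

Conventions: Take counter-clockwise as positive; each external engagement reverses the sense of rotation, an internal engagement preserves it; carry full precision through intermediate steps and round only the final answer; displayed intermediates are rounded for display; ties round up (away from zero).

1.4552

class = single-mesh tooth geometry [involute pair 13T × 38T, m = 1.892]
base radii: r_b1 = 11.567968, r_b2 = 33.814060
tip radii: r_a1 = 14.689488, r_a2 = 38.628964
inv(α') = inv(19.841°) + 2·(+0.264+0.417)·tan α/(13+38) = 0.02417622  ⇒  α' = 23.35235°
a' = a·cos α / cos α' = 48.2460·cos 19.841°/cos 23.35235° = 49.431205
action lengths: √(r_a1²−r_b1²) = 9.053352, √(r_a2²−r_b2²) = 18.676355
base pitch p_b = π·m·cos α = 5.591053
CR = (9.053352 + 18.676355 − 49.431205·sin 23.35235°)/5.591053 = 1.455172
contact ratio ≈ 1.4552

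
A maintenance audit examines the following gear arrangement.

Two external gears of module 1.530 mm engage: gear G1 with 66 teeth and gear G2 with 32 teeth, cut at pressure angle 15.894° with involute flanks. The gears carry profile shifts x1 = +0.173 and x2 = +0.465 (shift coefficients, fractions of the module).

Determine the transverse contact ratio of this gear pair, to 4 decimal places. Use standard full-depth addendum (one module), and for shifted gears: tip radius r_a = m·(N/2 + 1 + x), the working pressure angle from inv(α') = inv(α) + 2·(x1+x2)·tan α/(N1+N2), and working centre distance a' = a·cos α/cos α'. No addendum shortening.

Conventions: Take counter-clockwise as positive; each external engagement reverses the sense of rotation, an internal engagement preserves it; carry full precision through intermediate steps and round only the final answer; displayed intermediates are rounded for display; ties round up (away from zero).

recognized (one external pair, fixed centres): single-mesh tooth geometry, m = 1.530, N1 = 66, N2 = 32
base radii: r_b1 = 48.559767, r_b2 = 23.544129
tip radii: r_a1 = 52.284690, r_a2 = 26.721450
inv(α') = inv(15.894°) + 2·(+0.173+0.465)·tan α/(66+32) = 0.01104914  ⇒  α' = 18.15525°
a' = a·cos α / cos α' = 74.9700·cos 15.894°/cos 18.15525° = 75.881607
action lengths: √(r_a1²−r_b1²) = 19.381379, √(r_a2²−r_b2²) = 12.637637
base pitch p_b = π·m·cos α = 4.622879
CR = (19.381379 + 12.637637 − 75.881607·sin 18.15525°)/4.622879 = 1.811610
contact ratio ≈ 1.8116

1.8116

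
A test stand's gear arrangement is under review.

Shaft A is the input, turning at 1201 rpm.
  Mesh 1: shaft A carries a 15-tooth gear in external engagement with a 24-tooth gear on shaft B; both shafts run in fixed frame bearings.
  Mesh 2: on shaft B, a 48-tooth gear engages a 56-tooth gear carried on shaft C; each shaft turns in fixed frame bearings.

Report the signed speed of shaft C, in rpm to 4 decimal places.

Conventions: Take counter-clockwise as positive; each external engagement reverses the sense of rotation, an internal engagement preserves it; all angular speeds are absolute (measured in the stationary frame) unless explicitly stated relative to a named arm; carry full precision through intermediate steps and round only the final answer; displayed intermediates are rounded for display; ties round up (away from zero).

2-mesh fixed-axis compound train (all bearings frame-fixed)
mesh 1 [15T→24T]: ω = 1201.0000×15/24 = 750.6250 rpm, sense flips to −
mesh 2 [48T→56T]: ω = 750.6250×48/56 = 643.3929 rpm, sense flips to +
signed output speed = +643.3929 rpm

+643.3929 rpm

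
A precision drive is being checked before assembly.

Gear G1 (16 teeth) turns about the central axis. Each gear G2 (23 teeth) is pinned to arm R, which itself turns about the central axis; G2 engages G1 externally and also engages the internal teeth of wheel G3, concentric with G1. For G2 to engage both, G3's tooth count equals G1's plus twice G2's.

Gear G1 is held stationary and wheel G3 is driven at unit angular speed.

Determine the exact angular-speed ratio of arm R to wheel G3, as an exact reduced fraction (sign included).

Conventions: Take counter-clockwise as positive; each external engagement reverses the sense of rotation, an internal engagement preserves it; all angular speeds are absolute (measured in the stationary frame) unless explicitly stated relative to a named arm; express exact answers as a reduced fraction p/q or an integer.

31/39

topology: planetary set — G1 16T / G2 23T / G3 62T, arm = carrier (Willis)
ring teeth: 16 + 2·23 = 62
16(ω_sun−ω_arm) = −62(ω_ring−ω_arm),  ω_sun = 0, ω_ring = 1
16(0−ω_arm) = −62(1−ω_arm)  ⇒  78·ω_arm = 62  ⇒  ω_arm = 31/39
ω_out/ω_in = 31/39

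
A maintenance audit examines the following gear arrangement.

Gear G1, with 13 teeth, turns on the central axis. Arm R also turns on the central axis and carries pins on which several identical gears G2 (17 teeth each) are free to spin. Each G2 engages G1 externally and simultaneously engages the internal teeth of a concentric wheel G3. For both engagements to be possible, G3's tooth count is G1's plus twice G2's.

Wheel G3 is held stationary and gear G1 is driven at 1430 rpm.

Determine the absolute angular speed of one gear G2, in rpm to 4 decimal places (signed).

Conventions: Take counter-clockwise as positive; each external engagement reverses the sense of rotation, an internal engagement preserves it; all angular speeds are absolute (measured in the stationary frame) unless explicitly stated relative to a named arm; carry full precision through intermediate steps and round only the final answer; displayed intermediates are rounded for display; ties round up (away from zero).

recognized (axles ride arm R): planetary set, 13/17/47 teeth
normalise by the input: solve with ω_sun = 1, then scale by 1430 rpm
ring teeth: 13 + 2·17 = 47
13(ω_sun−ω_arm) = −47(ω_ring−ω_arm),  ω_ring = 0, ω_sun = 1
13(1−ω_arm) = −47(0−ω_arm)  ⇒  60·ω_arm = 13  ⇒  ω_arm = 13/60
sun–planet mesh: 13·(1−13/60) = −17·(ω_p−ω_arm)  ⇒  ω_p−ω_arm = -611/1020
ω_p = 13/60 − 611/1020 = -13/34
scale: ω_p = -13/34 × 1430 rpm = -546.7647 rpm

-546.7647 rpm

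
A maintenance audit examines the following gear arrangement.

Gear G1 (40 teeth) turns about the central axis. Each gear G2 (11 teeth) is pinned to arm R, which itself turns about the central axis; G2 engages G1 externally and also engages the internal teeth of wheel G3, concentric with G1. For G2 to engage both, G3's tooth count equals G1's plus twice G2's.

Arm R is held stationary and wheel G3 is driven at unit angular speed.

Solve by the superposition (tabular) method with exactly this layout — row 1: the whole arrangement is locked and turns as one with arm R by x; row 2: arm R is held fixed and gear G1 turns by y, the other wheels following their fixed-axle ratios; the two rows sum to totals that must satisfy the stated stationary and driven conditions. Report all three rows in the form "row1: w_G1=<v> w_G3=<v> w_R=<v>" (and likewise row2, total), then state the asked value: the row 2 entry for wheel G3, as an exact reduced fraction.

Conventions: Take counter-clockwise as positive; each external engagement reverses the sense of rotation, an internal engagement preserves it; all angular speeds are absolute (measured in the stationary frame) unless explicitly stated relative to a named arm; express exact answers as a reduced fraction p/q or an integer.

row1: w_G1=0 w_G3=0 w_R=0
row2: w_G1=-31/20 w_G3=1 w_R=0
total: w_G1=-31/20 w_G3=1 w_R=0
asked value: 1

class = planetary set [G3 = 40+2·11 = 62; Willis about the carrier]
superposition row 1 [locked train]: every member turns x
superposition row 2 [arm held]: sun y, ring −(40/62)·y, arm 0
boundary: total ω_arm = x = 0 and total ω_ring = x − (40/62)·y = 1  ⇒  y = -31/20, x = 0
row 2 ring = −(40/62)·(-31/20) = 1
totals (row 1 + row 2): sun 0 + (-31/20) = -31/20, ring 0 + 1 = 1, arm 0 + 0 = 0
asked cell (row2, ring) = 1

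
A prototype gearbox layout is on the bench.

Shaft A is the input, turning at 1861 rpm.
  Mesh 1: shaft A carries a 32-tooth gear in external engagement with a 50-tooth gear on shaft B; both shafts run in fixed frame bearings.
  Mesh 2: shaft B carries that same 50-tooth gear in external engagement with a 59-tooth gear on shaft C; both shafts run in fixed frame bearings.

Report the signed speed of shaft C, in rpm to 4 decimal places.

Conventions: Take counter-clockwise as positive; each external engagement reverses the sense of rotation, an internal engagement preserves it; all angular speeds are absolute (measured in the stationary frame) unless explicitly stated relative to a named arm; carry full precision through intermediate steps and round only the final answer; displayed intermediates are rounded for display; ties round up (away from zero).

+1009.3559 rpm

class = fixed-axis compound train [2 meshes; 2 ratios multiply, 2 sense flips]
mesh 1 [32T→50T]: ω = 1861.0000×32/50 = 1191.0400 rpm, sense flips to −
mesh 2 [50T→59T]: ω = 1191.0400×50/59 = 1009.3559 rpm, sense flips to +
signed output speed = +1009.3559 rpm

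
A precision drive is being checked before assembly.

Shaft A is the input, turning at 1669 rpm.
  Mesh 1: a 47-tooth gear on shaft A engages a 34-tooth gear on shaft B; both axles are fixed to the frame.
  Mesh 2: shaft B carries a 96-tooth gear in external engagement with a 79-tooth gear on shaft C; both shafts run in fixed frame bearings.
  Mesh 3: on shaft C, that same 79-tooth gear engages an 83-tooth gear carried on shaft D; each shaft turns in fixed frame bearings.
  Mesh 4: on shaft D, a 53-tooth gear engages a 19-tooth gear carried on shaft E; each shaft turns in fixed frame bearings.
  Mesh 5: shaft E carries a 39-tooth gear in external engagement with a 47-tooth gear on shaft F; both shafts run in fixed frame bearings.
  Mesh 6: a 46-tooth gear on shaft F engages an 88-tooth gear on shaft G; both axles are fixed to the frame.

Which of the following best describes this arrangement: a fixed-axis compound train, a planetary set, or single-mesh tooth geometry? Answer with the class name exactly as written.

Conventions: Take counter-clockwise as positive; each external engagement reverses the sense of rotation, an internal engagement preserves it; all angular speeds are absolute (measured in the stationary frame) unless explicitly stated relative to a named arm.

recognized (7 fixed axles, 6 meshes): fixed-axis compound train
classification: fixed-axis compound train

fixed-axis compound train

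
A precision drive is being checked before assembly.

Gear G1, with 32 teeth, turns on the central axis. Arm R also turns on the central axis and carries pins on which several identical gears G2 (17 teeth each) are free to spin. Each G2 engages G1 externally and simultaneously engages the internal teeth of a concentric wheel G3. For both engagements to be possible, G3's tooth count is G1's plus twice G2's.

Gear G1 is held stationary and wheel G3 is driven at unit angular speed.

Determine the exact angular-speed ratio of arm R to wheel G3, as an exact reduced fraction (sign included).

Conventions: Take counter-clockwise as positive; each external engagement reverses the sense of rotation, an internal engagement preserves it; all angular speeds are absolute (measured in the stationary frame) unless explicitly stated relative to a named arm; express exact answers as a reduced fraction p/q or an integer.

33/49

planetary set (32T centre, 17T on arm, 66T internal) — Willis relation
ring teeth: 32 + 2·17 = 66
32(ω_sun−ω_arm) = −66(ω_ring−ω_arm),  ω_sun = 0, ω_ring = 1
32(0−ω_arm) = −66(1−ω_arm)  ⇒  98·ω_arm = 66  ⇒  ω_arm = 33/49
ω_out/ω_in = 33/49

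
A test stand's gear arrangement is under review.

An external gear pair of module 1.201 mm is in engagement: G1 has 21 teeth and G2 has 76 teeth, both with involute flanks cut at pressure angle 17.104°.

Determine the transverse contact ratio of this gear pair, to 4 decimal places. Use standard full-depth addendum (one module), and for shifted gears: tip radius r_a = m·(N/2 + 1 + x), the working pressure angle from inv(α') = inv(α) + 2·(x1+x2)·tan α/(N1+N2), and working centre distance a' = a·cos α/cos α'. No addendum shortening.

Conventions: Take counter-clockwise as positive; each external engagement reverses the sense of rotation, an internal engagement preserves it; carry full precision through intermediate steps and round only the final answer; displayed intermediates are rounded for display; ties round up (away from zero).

single-mesh involute tooth geometry (21T engaging 76T at module 1.201)
base radii: r_b1 = 12.052769, r_b2 = 43.619545
tip radii: r_a1 = 13.811500, r_a2 = 46.839000
no profile shift: α' = α, a' = a
action lengths: √(r_a1²−r_b1²) = 6.744501, √(r_a2²−r_b2²) = 17.065381
base pitch p_b = π·m·cos α = 3.606180
CR = (6.744501 + 17.065381 − 58.248500·sin 17.10400°)/3.606180 = 1.851984
contact ratio ≈ 1.8520

1.8520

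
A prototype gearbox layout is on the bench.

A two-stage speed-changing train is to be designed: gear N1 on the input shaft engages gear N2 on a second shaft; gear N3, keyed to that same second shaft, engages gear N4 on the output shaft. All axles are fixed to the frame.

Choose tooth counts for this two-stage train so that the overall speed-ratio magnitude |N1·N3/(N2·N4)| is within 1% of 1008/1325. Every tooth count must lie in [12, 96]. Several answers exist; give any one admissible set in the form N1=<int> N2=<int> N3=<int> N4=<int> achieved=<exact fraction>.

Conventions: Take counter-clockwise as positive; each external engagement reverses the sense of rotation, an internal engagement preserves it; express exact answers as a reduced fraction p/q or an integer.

N1=12 N2=25 N3=84 N4=53 achieved=1008/1325

2-stage fixed-axis compound train for ratio 1008/1325
target = 1008/1325 in lowest terms: an exact hit needs N1·N3 = k·1008 and N2·N4 = k·1325 for one integer k, every count in [12, 96]; additionally prefer no 1:1 stage (N1 ≠ N2, N3 ≠ N4)
k = 1: N1·N3 = 1008 = 12·84, N2·N4 = 1325 = 25·53
achieved = 12·84/(25·53) = 1008/1325; |achieved − target| = 0 ≤ 252/33125 ✓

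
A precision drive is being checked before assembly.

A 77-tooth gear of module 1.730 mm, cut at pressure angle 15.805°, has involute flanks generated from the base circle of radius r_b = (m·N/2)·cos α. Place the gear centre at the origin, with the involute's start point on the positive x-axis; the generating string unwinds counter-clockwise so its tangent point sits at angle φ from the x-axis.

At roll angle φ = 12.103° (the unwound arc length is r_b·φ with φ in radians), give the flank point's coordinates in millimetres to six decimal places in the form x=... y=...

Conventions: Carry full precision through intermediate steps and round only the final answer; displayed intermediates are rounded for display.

x=65.500853 y=0.200457

single-mesh involute tooth geometry (77T wheel at module 1.730)
pitch radius r_p = m·N/2 = 1.730·77/2 = 66.605000
base radius r_b = r_p·cos α = 66.605000·cos 15.805° = 64.086947
roll angle φ = 12.103° = 0.21123720 rad
x = r_b·(cos φ + φ·sin φ) = 65.500853
y = r_b·(sin φ − φ·cos φ) = 0.200457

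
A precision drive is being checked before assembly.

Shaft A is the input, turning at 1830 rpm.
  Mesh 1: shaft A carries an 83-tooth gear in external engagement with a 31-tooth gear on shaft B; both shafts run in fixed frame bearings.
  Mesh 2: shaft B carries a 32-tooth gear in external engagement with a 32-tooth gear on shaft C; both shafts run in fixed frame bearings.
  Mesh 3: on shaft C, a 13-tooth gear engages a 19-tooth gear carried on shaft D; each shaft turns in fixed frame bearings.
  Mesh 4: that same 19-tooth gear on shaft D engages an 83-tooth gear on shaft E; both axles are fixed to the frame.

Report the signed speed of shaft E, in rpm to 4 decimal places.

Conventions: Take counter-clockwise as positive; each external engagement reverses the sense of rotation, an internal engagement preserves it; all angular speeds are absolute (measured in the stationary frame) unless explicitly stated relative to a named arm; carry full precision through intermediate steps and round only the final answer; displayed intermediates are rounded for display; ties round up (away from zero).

class = fixed-axis compound train [4 meshes; 4 ratios multiply, 4 sense flips]
mesh 1 [83T→31T]: ω = 1830.0000×83/31 = 4899.6774 rpm, sense flips to −
mesh 2 [32T→32T]: ω = 4899.6774×32/32 = 4899.6774 rpm, sense flips to +
mesh 3 [13T→19T]: ω = 4899.6774×13/19 = 3352.4109 rpm, sense flips to −
mesh 4 [19T→83T]: ω = 3352.4109×19/83 = 767.4194 rpm, sense flips to +
signed output speed = +767.4194 rpm

+767.4194 rpm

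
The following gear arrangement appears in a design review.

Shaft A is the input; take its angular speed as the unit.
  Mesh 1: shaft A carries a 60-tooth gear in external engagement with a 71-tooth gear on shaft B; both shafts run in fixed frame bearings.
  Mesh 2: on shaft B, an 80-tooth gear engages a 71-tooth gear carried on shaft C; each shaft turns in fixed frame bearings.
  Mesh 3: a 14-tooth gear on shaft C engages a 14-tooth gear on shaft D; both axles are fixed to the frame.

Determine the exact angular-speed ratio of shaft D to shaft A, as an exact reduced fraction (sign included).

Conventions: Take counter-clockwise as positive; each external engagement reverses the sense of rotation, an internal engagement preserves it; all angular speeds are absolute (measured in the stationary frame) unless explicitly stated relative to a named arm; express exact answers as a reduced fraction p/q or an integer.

class = fixed-axis compound train [3 meshes; 3 ratios multiply, 3 sense flips]
mesh 1 [60T→71T]: running ratio 60/71, sense −
mesh 2 [80T→71T]: running ratio 4800/5041, sense +
mesh 3 [14T→14T]: running ratio 4800/5041, sense −
ω_out/ω_in = -4800/5041

-4800/5041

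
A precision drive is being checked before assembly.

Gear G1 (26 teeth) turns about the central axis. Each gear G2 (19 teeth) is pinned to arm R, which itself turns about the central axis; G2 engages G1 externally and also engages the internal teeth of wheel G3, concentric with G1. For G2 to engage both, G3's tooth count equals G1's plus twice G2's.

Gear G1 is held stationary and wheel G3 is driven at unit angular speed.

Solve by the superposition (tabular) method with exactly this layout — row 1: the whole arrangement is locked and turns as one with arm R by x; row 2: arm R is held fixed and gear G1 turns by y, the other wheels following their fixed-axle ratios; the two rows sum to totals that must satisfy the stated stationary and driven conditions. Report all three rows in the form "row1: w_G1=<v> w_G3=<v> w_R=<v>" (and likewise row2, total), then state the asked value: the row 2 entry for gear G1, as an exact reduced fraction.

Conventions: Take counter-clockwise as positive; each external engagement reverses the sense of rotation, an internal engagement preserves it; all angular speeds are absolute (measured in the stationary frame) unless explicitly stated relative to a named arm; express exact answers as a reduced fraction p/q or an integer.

row1: w_G1=32/45 w_G3=32/45 w_R=32/45
row2: w_G1=-32/45 w_G3=13/45 w_R=0
total: w_G1=0 w_G3=1 w_R=32/45
asked value: -32/45

topology: planetary set — G1 26T / G2 19T / G3 64T, arm = carrier (Willis)
row 1: whole set turns with the arm by x
row 2 — arm fixed, fixed-axis ratios: sun y, ring −(26/64)·y, arm 0
boundary: total ω_sun = x + y = 0 and total ω_ring = x − (26/64)·y = 1  ⇒  y = -32/45, x = 32/45
row 2 ring = −(26/64)·(-32/45) = 13/45
totals (row 1 + row 2): sun 32/45 + (-32/45) = 0, ring 32/45 + 13/45 = 1, arm 32/45 + 0 = 32/45
asked cell (row2, sun) = -32/45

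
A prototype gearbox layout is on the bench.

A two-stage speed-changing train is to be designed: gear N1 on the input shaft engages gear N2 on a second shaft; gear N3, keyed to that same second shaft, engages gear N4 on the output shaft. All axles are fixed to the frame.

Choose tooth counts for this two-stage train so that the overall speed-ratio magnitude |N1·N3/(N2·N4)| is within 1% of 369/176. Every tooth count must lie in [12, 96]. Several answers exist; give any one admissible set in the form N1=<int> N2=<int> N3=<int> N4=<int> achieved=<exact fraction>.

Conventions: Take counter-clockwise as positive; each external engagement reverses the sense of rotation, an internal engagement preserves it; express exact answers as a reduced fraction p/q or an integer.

N1=18 N2=16 N3=41 N4=22 achieved=369/176

2-stage fixed-axis compound train for ratio 369/176
target = 369/176 in lowest terms: an exact hit needs N1·N3 = k·369 and N2·N4 = k·176 for one integer k, every count in [12, 96]; additionally prefer no 1:1 stage (N1 ≠ N2, N3 ≠ N4)
k = 1: no 1:1-free in-range split of k·369 and k·176 into factor pairs; take k = 2
k = 2: N1·N3 = 738 = 18·41, N2·N4 = 352 = 16·22
achieved = 18·41/(16·22) = 369/176; |achieved − target| = 0 ≤ 369/17600 ✓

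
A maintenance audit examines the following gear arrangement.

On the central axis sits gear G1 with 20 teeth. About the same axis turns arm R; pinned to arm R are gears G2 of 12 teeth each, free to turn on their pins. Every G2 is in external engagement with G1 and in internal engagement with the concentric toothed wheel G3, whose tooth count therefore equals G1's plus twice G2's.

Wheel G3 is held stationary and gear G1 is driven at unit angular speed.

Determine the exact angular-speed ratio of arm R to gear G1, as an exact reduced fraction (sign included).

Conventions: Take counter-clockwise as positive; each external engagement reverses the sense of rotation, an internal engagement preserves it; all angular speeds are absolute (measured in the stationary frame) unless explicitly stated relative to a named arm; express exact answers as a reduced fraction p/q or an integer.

class = planetary set [G3 = 20+2·12 = 44; Willis about the carrier]
ring teeth: 20 + 2·12 = 44
20(ω_sun−ω_arm) = −44(ω_ring−ω_arm),  ω_ring = 0, ω_sun = 1
20(1−ω_arm) = −44(0−ω_arm)  ⇒  64·ω_arm = 20  ⇒  ω_arm = 5/16
ω_out/ω_in = 5/16

5/16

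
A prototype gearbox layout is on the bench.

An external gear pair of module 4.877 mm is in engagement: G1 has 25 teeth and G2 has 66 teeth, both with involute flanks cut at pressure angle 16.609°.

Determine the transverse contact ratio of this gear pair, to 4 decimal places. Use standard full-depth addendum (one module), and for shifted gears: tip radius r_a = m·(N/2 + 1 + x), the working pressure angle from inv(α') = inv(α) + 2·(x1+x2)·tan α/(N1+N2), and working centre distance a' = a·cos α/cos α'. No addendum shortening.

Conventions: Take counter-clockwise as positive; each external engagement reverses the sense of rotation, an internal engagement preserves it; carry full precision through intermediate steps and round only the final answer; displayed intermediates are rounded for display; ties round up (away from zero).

1.8966

recognized (one external pair, fixed centres): single-mesh tooth geometry, m = 4.877, N1 = 25, N2 = 66
base radii: r_b1 = 58.419003, r_b2 = 154.226169
tip radii: r_a1 = 65.839500, r_a2 = 165.818000
no profile shift: α' = α, a' = a
action lengths: √(r_a1²−r_b1²) = 30.365437, √(r_a2²−r_b2²) = 60.908931
base pitch p_b = π·m·cos α = 14.682297
CR = (30.365437 + 60.908931 − 221.903500·sin 16.60900°)/14.682297 = 1.896550
contact ratio ≈ 1.8966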